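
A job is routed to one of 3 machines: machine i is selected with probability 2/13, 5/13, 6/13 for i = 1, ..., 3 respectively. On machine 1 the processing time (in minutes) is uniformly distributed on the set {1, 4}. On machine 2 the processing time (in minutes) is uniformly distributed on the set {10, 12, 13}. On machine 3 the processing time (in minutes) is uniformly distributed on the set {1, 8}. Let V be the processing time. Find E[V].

271/39

E[V | machine 1] = (1+4)/2 = 5/2.
E[V | machine 2] = (10+12+13)/3 = 35/3.
E[V | machine 3] = (1+8)/2 = 9/2.
By the law of total expectation,
E[V] = (2/13)·(5/2) + (5/13)·(35/3) + (6/13)·(9/2) = 271/39.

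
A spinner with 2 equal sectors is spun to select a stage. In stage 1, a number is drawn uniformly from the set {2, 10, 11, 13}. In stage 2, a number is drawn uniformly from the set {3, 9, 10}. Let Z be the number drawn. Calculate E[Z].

E[Z | stage 1] = (2+10+11+13)/4 = 9.
E[Z | stage 2] = (3+9+10)/3 = 22/3.
E[Z] = (1/2)·(9) + (1/2)·(22/3) = 49/6.

49/6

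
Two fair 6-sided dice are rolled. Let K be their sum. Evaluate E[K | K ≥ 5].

P(K ≥ 5) = 5/6.
Σ over the event: 5·1/9 + 6·5/36 + 7·1/6 + 8·5/36 + 9·1/9 + 10·1/12 + 11·1/18 + 12·1/36 = 58/9.
E[K | K ≥ 5] = (58/9) / (5/6) = 116/15.

116/15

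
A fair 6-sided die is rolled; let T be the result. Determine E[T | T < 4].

2

Given T < 4, T is equally likely to be any of {1, 2, 3}.
E[T | T < 4] = (1 + 2 + 3) / 3 = 2.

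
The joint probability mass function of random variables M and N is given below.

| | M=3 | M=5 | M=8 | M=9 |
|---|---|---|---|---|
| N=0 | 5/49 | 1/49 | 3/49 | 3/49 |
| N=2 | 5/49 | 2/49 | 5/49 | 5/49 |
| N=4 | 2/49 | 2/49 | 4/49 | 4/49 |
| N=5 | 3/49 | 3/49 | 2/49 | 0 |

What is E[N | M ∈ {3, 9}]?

59/27

P(M ∈ {3, 9}) = 27/49.
Σ N·P over the event = 0·(5/49) + 2·(5/49) + 4·(2/49) + 5·(3/49) + 0·(3/49) + 2·(5/49) + 4·(4/49) = 59/49.
E[N | M ∈ {3, 9}] = (59/49) / (27/49) = 59/27.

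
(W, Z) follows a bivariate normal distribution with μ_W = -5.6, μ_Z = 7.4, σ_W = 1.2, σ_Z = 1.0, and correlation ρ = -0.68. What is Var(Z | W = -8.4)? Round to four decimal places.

0.5376

Var(Z | W=x) = (1 − ρ²)·σ_Z².
Var(Z | W=-8.4) = (1.0)²·(1 − (-0.68)²) = 1·0.5376 = 0.5376.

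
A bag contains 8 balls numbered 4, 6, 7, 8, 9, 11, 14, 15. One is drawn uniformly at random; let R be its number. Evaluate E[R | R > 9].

P(R > 9) = 3/8.
Σ over the event: 11·1/8 + 14·1/8 + 15·1/8 = 5.
E[R | R > 9] = (5) / (3/8) = 40/3.

40/3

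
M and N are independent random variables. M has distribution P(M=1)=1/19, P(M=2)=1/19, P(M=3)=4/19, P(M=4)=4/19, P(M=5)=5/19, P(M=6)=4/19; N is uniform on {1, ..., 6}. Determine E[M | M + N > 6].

187/40

P(M + N > 6) = 40/57.
Summing M·P(x,y) over outcomes with M + N > 6 gives 187/57.
E[M | M + N > 6] = (187/57) / (40/57) = 187/40.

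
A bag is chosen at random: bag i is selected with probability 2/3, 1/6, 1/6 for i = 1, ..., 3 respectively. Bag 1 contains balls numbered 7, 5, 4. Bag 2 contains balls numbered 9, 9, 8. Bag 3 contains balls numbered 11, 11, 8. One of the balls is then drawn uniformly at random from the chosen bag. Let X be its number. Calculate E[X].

20/3

E[X | bag 1] = (7+5+4)/3 = 16/3.
E[X | bag 2] = (9+9+8)/3 = 26/3.
E[X | bag 3] = (11+11+8)/3 = 10.
By the law of total expectation,
E[X] = (2/3)·(16/3) + (1/6)·(26/3) + (1/6)·(10) = 20/3.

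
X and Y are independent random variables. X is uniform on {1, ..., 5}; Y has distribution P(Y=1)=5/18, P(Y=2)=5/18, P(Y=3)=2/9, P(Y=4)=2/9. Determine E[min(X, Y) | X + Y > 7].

11/3

P(X + Y > 7) = 2/15.
Summing min(X,Y)·P(x,y) over outcomes with X + Y > 7 gives 22/45.
E[min(X, Y) | X + Y > 7] = (22/45) / (2/15) = 11/3.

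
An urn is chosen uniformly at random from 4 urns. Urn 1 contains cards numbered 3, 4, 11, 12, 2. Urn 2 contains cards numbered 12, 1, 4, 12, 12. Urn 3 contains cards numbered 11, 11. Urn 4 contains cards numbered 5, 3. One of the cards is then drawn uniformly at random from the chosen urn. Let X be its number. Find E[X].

37/5

E[X | urn 1] = (3+4+11+12+2)/5 = 32/5.
E[X | urn 2] = (12+1+4+12+12)/5 = 41/5.
E[X | urn 3] = (11+11)/2 = 11.
E[X | urn 4] = (5+3)/2 = 4.
By the law of total expectation,
E[X] = (1/4)·(32/5) + (1/4)·(41/5) + (1/4)·(11) + (1/4)·(4) = 37/5.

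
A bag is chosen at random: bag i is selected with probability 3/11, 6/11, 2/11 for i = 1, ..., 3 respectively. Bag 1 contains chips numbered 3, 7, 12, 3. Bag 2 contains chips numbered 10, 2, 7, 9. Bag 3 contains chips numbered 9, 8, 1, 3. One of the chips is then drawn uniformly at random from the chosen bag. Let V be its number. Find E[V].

E[V | bag 1] = (3+7+12+3)/4 = 25/4.
E[V | bag 2] = (10+2+7+9)/4 = 7.
E[V | bag 3] = (9+8+1+3)/4 = 21/4.
E[V] = (3/11)·(25/4) + (6/11)·(7) + (2/11)·(21/4) = 285/44.

285/44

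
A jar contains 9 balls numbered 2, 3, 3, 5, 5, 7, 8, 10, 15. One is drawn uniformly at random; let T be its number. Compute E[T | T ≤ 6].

18/5

P(T ≤ 6) = 5/9.
Σ over the event: 2·1/9 + 3·2/9 + 5·2/9 = 2.
E[T | T ≤ 6] = (2) / (5/9) = 18/5.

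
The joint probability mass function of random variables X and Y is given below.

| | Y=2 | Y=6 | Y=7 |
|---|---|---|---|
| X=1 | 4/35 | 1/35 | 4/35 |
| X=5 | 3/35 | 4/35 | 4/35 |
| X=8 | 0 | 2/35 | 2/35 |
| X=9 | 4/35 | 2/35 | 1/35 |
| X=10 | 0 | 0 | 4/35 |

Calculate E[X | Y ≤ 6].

11/2

P(Y ≤ 6) = 4/7.
Summing X·P(X=x,Y=y) over the conditioning event gives 22/7.
E[X | Y ≤ 6] = (22/7) / (4/7) = 11/2.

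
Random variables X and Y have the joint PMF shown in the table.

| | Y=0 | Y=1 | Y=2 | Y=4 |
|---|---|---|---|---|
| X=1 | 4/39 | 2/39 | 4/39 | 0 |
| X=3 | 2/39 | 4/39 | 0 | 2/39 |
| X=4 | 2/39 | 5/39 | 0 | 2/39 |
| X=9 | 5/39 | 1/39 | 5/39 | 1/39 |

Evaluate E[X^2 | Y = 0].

459/13

P(Y = 0) = 1/3.
Σ X^2·P over the event = 1·(4/39) + 9·(2/39) + 16·(2/39) + 81·(5/39) = 153/13.
E[X^2 | Y = 0] = (153/13) / (1/3) = 459/13.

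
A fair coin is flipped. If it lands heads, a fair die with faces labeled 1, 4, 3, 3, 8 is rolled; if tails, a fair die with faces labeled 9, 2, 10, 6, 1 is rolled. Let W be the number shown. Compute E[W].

47/10

E[W | heads] = (1+4+3+3+8)/5 = 19/5.
E[W | tails] = (9+2+10+6+1)/5 = 28/5.
By the law of total expectation,
E[W] = (1/2)·(19/5) + (1/2)·(28/5) = 47/10.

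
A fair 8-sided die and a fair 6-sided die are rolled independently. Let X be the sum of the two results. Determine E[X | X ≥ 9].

32/3

P(X ≥ 9) = 7/16.
Σ over the event: 9·1/8 + 10·5/48 + 11·1/12 + 12·1/16 + 13·1/24 + 14·1/48 = 14/3.
E[X | X ≥ 9] = (14/3) / (7/16) = 32/3.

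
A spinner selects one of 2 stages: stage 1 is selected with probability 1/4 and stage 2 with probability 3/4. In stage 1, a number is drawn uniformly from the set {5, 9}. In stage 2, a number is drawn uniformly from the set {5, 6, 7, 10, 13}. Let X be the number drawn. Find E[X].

E[X | stage 1] = (5+9)/2 = 7.
E[X | stage 2] = (5+6+7+10+13)/5 = 41/5.
E[X] = (1/4)·(7) + (3/4)·(41/5) = 79/10.

79/10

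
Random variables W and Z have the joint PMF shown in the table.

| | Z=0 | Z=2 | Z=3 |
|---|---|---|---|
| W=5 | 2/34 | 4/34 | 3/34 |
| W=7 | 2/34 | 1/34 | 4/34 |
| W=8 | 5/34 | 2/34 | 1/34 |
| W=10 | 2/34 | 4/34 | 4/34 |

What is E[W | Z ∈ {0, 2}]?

P(Z ∈ {0, 2}) = 11/17.
Σ W·P over the event = 5·(2/34) + 5·(4/34) + 7·(2/34) + 7·(1/34) + 8·(5/34) + 8·(2/34) + 10·(2/34) + 10·(4/34) = 167/34.
E[W | Z ∈ {0, 2}] = (167/34) / (11/17) = 167/22.

167/22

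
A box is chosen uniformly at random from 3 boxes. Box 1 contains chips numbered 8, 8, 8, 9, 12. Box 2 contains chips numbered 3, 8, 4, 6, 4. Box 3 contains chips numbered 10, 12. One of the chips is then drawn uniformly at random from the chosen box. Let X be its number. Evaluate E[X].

25/3

E[X | box 1] = (8+8+8+9+12)/5 = 9.
E[X | box 2] = (3+8+4+6+4)/5 = 5.
E[X | box 3] = (10+12)/2 = 11.
By the law of total expectation,
E[X] = (1/3)·(9) + (1/3)·(5) + (1/3)·(11) = 25/3.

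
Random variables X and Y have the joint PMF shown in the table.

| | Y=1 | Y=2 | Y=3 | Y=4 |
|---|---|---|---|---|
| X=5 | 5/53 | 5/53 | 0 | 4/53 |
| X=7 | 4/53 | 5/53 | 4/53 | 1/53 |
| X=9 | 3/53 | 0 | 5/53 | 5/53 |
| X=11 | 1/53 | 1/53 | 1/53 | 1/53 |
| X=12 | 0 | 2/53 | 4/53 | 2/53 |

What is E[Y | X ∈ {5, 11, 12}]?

5/2

P(X ∈ {5, 11, 12}) = 26/53.
Summing Y·P(X=x,Y=y) over the conditioning event gives 65/53.
E[Y | X ∈ {5, 11, 12}] = (65/53) / (26/53) = 5/2.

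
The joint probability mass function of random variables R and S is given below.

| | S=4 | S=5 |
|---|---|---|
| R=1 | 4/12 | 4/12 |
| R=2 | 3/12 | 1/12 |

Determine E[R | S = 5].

6/5

P(S = 5) = 5/12.
Σ R·P over the event = 1·(4/12) + 2·(1/12) = 1/2.
E[R | S = 5] = (1/2) / (5/12) = 6/5.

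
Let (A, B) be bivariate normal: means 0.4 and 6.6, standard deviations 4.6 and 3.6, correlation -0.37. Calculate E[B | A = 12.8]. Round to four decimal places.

The regression of B on A has slope ρ·σ_B/σ_A and passes through (μ_A, μ_B).
E[B | A=12.8] = 6.6 + (-0.37)·(3.6/4.6)·(12.8 − (0.4)) = 6.6 + (-0.289565)·(12.4) = 3.0094.

3.0094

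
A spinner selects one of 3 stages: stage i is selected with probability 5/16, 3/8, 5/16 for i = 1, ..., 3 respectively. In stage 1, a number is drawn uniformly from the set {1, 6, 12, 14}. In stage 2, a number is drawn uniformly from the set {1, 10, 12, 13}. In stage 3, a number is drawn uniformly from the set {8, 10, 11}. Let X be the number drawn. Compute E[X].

E[X | stage 1] = (1+6+12+14)/4 = 33/4.
E[X | stage 2] = (1+10+12+13)/4 = 9.
E[X | stage 3] = (8+10+11)/3 = 29/3.
E[X] = (5/16)·(33/4) + (3/8)·(9) + (5/16)·(29/3) = 1723/192.

1723/192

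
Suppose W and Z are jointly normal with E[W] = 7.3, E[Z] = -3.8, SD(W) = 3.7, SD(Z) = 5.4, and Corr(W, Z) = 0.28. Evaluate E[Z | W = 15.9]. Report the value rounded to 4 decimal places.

-0.2856

For a bivariate normal, E[Z | W=x] = μ_Z + ρ·(σ_Z/σ_W)·(x − μ_W).
E[Z | W=15.9] = -3.8 + (0.28)·(5.4/3.7)·(15.9 − (7.3)) = -3.8 + (0.40865)·(8.6) = -0.2856.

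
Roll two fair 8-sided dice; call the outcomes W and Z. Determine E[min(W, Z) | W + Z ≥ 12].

P(W + Z ≥ 12) = 15/64.
Summing min(W,Z)·P(x,y) over outcomes with W + Z ≥ 12 gives 87/64.
E[min(W, Z) | W + Z ≥ 12] = (87/64) / (15/64) = 29/5.

29/5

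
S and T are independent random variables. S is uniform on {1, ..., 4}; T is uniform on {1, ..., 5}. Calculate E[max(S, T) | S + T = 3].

Outcomes with S + T = 3: (1,2), (2,1), each with probability 1/20.
E[max(S, T) | S + T = 3] = (2 + 2) / 2 = 2.

2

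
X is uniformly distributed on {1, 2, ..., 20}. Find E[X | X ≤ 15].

8

P(X ≤ 15) = 3/4.
E[X | X ≤ 15] = (6) / (3/4) = 8.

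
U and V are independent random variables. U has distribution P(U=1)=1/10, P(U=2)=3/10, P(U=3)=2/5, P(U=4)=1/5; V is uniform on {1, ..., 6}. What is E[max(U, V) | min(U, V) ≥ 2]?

38/9

P(min(U, V) ≥ 2) = 3/4.
Summing max(U,V)·P(x,y) over outcomes with min(U, V) ≥ 2 gives 19/6.
E[max(U, V) | min(U, V) ≥ 2] = (19/6) / (3/4) = 38/9.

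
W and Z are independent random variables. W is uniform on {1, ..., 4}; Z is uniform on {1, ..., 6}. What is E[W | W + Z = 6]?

5/2

Outcomes with W + Z = 6: (1,5), (2,4), (3,3), (4,2), each with probability 1/24.
E[W | W + Z = 6] = (1 + 2 + 3 + 4) / 4 = 5/2.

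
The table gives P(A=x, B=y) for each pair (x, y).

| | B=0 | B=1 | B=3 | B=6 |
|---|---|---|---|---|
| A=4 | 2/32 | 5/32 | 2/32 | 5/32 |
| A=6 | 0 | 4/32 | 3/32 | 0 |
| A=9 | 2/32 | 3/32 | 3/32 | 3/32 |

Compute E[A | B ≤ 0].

P(B ≤ 0) = 1/8.
Σ A·P over the event = 4·(2/32) + 9·(2/32) = 13/16.
E[A | B ≤ 0] = (13/16) / (1/8) = 13/2.

13/2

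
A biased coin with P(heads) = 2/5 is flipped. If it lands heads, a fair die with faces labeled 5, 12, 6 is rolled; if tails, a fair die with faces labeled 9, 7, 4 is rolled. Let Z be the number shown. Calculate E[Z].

E[Z | heads] = (5+12+6)/3 = 23/3.
E[Z | tails] = (9+7+4)/3 = 20/3.
E[Z] = (2/5)·(23/3) + (3/5)·(20/3) = 106/15.

106/15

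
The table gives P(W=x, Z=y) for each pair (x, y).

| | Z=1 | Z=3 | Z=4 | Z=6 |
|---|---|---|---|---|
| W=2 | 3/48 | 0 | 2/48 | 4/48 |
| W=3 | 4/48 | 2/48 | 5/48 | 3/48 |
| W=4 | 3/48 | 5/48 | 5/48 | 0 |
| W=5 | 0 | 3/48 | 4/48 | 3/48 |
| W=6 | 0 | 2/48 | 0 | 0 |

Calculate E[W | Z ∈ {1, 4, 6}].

121/36

P(Z ∈ {1, 4, 6}) = 3/4.
Summing W·P(W=x,Z=y) over the conditioning event gives 121/48.
E[W | Z ∈ {1, 4, 6}] = (121/48) / (3/4) = 121/36.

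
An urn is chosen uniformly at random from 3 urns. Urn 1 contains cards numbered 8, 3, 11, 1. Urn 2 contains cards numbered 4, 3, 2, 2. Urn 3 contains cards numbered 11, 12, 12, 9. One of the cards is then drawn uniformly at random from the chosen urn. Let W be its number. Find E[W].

13/2

E[W | urn 1] = (8+3+11+1)/4 = 23/4.
E[W | urn 2] = (4+3+2+2)/4 = 11/4.
E[W | urn 3] = (11+12+12+9)/4 = 11.
By the law of total expectation,
E[W] = (1/3)·(23/4) + (1/3)·(11/4) + (1/3)·(11) = 13/2.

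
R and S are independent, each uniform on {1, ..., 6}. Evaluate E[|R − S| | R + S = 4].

4/3

Outcomes with R + S = 4: (1,3), (2,2), (3,1), each with probability 1/36.
E[|R − S| | R + S = 4] = (2 + 0 + 2) / 3 = 4/3.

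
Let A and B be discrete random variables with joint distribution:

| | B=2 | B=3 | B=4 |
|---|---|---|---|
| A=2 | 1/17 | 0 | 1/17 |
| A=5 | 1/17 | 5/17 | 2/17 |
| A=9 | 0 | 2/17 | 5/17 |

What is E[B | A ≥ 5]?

17/5

P(A ≥ 5) = 15/17.
Σ B·P over the event = 2·(1/17) + 3·(5/17) + 4·(2/17) + 3·(2/17) + 4·(5/17) = 3.
E[B | A ≥ 5] = (3) / (15/17) = 17/5.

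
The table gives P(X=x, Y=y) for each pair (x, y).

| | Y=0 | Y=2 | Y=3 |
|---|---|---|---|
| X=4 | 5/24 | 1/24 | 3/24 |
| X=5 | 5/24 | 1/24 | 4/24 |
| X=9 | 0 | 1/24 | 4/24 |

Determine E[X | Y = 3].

P(Y = 3) = 11/24.
Σ X·P over the event = 4·(3/24) + 5·(4/24) + 9·(4/24) = 17/6.
E[X | Y = 3] = (17/6) / (11/24) = 68/11.

68/11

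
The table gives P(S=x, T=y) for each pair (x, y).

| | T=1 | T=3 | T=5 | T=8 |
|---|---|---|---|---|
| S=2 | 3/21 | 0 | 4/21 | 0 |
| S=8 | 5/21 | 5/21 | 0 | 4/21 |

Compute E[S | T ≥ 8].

P(T ≥ 8) = 4/21.
Σ S·P over the event = 8·(4/21) = 32/21.
E[S | T ≥ 8] = (32/21) / (4/21) = 8.

8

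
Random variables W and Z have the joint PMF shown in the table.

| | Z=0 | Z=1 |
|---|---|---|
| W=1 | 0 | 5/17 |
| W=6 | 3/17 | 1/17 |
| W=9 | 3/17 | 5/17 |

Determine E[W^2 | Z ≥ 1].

P(Z ≥ 1) = 11/17.
Summing W^2·P(W=x,Z=y) over the conditioning event gives 446/17.
E[W^2 | Z ≥ 1] = (446/17) / (11/17) = 446/11.

446/11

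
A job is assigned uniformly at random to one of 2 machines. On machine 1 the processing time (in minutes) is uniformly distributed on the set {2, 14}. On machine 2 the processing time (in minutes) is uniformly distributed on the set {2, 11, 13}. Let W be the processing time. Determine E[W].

E[W | machine 1] = (2+14)/2 = 8.
E[W | machine 2] = (2+11+13)/3 = 26/3.
E[W] = (1/2)·(8) + (1/2)·(26/3) = 25/3.

25/3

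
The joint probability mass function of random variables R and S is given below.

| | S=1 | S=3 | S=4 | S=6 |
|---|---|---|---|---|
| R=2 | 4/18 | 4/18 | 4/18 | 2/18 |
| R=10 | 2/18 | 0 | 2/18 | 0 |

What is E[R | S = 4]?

14/3

P(S = 4) = 1/3.
Σ R·P over the event = 2·(4/18) + 10·(2/18) = 14/9.
E[R | S = 4] = (14/9) / (1/3) = 14/3.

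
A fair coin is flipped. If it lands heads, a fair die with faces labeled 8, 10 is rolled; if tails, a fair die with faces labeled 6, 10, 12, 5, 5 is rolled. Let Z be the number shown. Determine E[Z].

E[Z | heads] = (8+10)/2 = 9.
E[Z | tails] = (6+10+12+5+5)/5 = 38/5.
By the law of total expectation,
E[Z] = (1/2)·(9) + (1/2)·(38/5) = 83/10.

83/10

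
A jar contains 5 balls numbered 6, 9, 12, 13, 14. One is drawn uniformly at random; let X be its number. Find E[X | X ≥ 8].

P(X ≥ 8) = 4/5.
Σ over the event: 9·1/5 + 12·1/5 + 13·1/5 + 14·1/5 = 48/5.
E[X | X ≥ 8] = (48/5) / (4/5) = 12.

12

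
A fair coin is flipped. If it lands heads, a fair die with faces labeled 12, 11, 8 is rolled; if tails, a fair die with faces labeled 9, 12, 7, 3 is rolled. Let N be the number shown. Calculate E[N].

217/24

E[N | heads] = (12+11+8)/3 = 31/3.
E[N | tails] = (9+12+7+3)/4 = 31/4.
By the law of total expectation,
E[N] = (1/2)·(31/3) + (1/2)·(31/4) = 217/24.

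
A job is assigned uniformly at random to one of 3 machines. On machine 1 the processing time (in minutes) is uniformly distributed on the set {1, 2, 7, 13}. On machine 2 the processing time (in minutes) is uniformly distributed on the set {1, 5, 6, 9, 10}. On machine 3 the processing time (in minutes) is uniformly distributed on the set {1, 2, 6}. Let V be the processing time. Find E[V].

299/60

E[V | machine 1] = (1+2+7+13)/4 = 23/4.
E[V | machine 2] = (1+5+6+9+10)/5 = 31/5.
E[V | machine 3] = (1+2+6)/3 = 3.
E[V] = (1/3)·(23/4) + (1/3)·(31/5) + (1/3)·(3) = 299/60.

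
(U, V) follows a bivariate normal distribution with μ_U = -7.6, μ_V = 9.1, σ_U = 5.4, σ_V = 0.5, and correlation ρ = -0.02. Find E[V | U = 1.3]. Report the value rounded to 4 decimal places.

9.0835

E[V | U=x] = μ_V + ρ(σ_V/σ_U)(x − μ_U) for jointly normal variables.
E[V | U=1.3] = 9.1 + (-0.02)·(0.5/5.4)·(1.3 − (-7.6)) = 9.1 + (-0.0018519)·(8.9) = 9.0835.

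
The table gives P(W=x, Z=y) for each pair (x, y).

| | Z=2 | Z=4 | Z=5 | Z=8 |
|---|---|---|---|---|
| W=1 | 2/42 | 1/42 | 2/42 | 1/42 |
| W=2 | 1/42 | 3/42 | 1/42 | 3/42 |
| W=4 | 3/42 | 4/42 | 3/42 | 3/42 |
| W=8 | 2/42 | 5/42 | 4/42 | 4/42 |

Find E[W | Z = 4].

P(Z = 4) = 13/42.
Σ W·P over the event = 1·(1/42) + 2·(3/42) + 4·(4/42) + 8·(5/42) = 3/2.
E[W | Z = 4] = (3/2) / (13/42) = 63/13.

63/13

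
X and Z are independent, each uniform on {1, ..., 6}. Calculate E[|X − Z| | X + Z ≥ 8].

P(X + Z ≥ 8) = 5/12.
Summing |X−Z|·P(x,y) over outcomes with X + Z ≥ 8 gives 13/18.
E[|X − Z| | X + Z ≥ 8] = (13/18) / (5/12) = 26/15.

26/15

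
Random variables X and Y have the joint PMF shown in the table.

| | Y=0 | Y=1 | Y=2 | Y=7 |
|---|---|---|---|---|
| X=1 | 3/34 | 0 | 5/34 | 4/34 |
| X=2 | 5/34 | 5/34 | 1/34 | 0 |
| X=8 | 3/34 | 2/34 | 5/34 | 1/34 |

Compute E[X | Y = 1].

26/7

P(Y = 1) = 7/34.
Σ X·P over the event = 2·(5/34) + 8·(2/34) = 13/17.
E[X | Y = 1] = (13/17) / (7/34) = 26/7.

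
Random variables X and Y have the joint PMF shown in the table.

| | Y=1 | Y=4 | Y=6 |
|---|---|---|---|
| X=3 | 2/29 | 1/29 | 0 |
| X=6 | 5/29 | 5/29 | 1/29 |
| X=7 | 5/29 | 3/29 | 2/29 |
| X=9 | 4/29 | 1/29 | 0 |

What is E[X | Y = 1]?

P(Y = 1) = 16/29.
Σ X·P over the event = 3·(2/29) + 6·(5/29) + 7·(5/29) + 9·(4/29) = 107/29.
E[X | Y = 1] = (107/29) / (16/29) = 107/16.

107/16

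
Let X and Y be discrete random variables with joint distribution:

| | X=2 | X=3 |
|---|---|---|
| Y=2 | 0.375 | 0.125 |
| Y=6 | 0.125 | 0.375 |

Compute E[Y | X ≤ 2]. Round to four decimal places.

P(X ≤ 2) = 0.500.
Σ Y·P over the event = 2·(0.375) + 6·(0.125) = 1.500.
E[Y | X ≤ 2] = (1.500) / (0.500) = 3.0000.

3.0000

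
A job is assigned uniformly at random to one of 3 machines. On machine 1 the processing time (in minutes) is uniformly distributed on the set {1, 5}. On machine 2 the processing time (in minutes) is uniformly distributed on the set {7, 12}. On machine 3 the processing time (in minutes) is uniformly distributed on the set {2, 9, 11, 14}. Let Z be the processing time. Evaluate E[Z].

43/6

E[Z | machine 1] = (1+5)/2 = 3.
E[Z | machine 2] = (7+12)/2 = 19/2.
E[Z | machine 3] = (2+9+11+14)/4 = 9.
E[Z] = (1/3)·(3) + (1/3)·(19/2) + (1/3)·(9) = 43/6.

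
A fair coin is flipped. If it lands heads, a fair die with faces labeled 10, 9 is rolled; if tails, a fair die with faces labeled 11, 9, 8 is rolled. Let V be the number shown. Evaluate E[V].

E[V | heads] = (10+9)/2 = 19/2.
E[V | tails] = (11+9+8)/3 = 28/3.
E[V] = (1/2)·(19/2) + (1/2)·(28/3) = 113/12.

113/12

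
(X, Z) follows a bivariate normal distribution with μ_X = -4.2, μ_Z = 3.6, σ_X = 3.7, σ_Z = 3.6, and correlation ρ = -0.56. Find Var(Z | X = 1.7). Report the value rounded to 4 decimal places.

Var(Z | X=x) = (1 − ρ²)·σ_Z².
Var(Z | X=1.7) = (3.6)²·(1 − (-0.56)²) = 12.96·0.6864 = 8.8957.

8.8957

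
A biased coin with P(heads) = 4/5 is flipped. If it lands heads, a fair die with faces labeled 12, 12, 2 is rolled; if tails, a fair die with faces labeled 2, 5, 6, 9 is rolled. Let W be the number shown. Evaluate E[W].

E[W | heads] = (12+12+2)/3 = 26/3.
E[W | tails] = (2+5+6+9)/4 = 11/2.
E[W] = (4/5)·(26/3) + (1/5)·(11/2) = 241/30.

241/30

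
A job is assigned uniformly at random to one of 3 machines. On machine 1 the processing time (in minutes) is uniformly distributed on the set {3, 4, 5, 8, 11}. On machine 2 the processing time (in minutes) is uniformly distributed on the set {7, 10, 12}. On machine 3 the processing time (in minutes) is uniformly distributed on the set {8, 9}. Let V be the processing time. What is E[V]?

E[V | machine 1] = (3+4+5+8+11)/5 = 31/5.
E[V | machine 2] = (7+10+12)/3 = 29/3.
E[V | machine 3] = (8+9)/2 = 17/2.
By the law of total expectation,
E[V] = (1/3)·(31/5) + (1/3)·(29/3) + (1/3)·(17/2) = 731/90.

731/90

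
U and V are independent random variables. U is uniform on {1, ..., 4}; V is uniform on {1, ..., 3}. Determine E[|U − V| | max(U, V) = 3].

Outcomes with max(U, V) = 3: (1,3), (2,3), (3,1), (3,2), (3,3), each with probability 1/12.
E[|U − V| | max(U, V) = 3] = (2 + 1 + 2 + 1 + 0) / 5 = 6/5.

6/5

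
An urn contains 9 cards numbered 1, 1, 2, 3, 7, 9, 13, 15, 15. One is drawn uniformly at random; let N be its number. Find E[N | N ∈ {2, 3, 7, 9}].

P(N ∈ {2, 3, 7, 9}) = 4/9.
Σ over the event: 2·1/9 + 3·1/9 + 7·1/9 + 9·1/9 = 7/3.
E[N | N ∈ {2, 3, 7, 9}] = (7/3) / (4/9) = 21/4.

21/4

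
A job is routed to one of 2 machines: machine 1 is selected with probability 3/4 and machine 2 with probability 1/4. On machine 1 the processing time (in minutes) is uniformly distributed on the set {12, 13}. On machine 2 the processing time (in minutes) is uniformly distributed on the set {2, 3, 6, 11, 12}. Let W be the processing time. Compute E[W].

443/40

E[W | machine 1] = (12+13)/2 = 25/2.
E[W | machine 2] = (2+3+6+11+12)/5 = 34/5.
By the law of total expectation,
E[W] = (3/4)·(25/2) + (1/4)·(34/5) = 443/40.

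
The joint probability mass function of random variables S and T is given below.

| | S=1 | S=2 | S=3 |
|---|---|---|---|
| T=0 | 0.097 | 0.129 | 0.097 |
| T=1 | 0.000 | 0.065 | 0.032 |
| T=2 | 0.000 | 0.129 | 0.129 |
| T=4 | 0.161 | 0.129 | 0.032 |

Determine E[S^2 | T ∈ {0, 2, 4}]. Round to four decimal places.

4.5714

P(T ∈ {0, 2, 4}) = 0.903.
Σ S^2·P over the event = 1·(0.097) + 1·(0.161) + 4·(0.129) + 4·(0.129) + 4·(0.129) + 9·(0.097) + 9·(0.129) + 9·(0.032) = 4.128.
E[S^2 | T ∈ {0, 2, 4}] = (4.128) / (0.903) = 4.5714.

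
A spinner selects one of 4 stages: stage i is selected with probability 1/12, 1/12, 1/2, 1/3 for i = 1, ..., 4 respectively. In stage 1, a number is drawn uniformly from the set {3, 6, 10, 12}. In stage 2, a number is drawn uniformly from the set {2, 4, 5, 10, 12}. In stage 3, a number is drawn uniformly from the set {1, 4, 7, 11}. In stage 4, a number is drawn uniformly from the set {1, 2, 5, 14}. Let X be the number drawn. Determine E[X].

1417/240

E[X | stage 1] = (3+6+10+12)/4 = 31/4.
E[X | stage 2] = (2+4+5+10+12)/5 = 33/5.
E[X | stage 3] = (1+4+7+11)/4 = 23/4.
E[X | stage 4] = (1+2+5+14)/4 = 11/2.
E[X] = (1/12)·(31/4) + (1/12)·(33/5) + (1/2)·(23/4) + (1/3)·(11/2) = 1417/240.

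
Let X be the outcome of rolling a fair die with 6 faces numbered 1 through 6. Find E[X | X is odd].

Given X is odd, X is equally likely to be any of {1, 3, 5}.
E[X | X is odd] = (1 + 3 + 5) / 3 = 3.

3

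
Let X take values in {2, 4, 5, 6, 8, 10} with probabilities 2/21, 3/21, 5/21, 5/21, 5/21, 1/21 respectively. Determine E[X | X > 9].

10

P(X > 9) = 1/21.
Σ over the event: 10·1/21 = 10/21.
E[X | X > 9] = (10/21) / (1/21) = 10.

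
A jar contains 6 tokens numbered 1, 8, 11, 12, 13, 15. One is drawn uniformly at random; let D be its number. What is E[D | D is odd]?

P(D is odd) = 2/3.
Σ over the event: 1·1/6 + 11·1/6 + 13·1/6 + 15·1/6 = 20/3.
E[D | D is odd] = (20/3) / (2/3) = 10.

10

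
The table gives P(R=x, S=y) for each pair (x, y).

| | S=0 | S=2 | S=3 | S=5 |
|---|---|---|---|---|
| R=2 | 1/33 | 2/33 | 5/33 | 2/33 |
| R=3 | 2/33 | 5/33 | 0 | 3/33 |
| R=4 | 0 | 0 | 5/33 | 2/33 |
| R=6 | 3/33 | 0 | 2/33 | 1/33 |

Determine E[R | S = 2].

19/7

P(S = 2) = 7/33.
Σ R·P over the event = 2·(2/33) + 3·(5/33) = 19/33.
E[R | S = 2] = (19/33) / (7/33) = 19/7.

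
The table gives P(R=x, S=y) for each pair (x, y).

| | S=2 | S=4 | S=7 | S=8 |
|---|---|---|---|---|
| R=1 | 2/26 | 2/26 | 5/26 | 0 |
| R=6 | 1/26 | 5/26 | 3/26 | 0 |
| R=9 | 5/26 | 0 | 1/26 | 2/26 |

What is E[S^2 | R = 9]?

197/8

P(R = 9) = 4/13.
Σ S^2·P over the event = 4·(5/26) + 49·(1/26) + 64·(2/26) = 197/26.
E[S^2 | R = 9] = (197/26) / (4/13) = 197/8.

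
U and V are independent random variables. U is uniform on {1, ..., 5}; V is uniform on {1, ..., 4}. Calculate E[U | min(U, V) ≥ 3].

4

Outcomes with min(U, V) ≥ 3: (3,3), (3,4), (4,3), (4,4), (5,3), (5,4), each with probability 1/20.
E[U | min(U, V) ≥ 3] = (3 + 3 + 4 + 4 + 5 + 5) / 6 = 4.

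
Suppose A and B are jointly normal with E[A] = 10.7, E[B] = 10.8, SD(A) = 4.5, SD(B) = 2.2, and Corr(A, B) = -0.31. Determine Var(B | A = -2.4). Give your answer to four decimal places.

For a bivariate normal, Var(B | A=x) = σ_B²(1 − ρ²).
Var(B | A=-2.4) = (2.2)²·(1 − (-0.31)²) = 4.84·0.9039 = 4.3749.

4.3749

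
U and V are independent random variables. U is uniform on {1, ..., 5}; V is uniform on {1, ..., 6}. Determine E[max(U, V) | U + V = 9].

16/3

Outcomes with U + V = 9: (3,6), (4,5), (5,4), each with probability 1/30.
E[max(U, V) | U + V = 9] = (6 + 5 + 5) / 3 = 16/3.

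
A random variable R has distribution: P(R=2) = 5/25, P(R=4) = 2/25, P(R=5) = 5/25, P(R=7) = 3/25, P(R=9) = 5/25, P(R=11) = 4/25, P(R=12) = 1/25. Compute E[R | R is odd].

P(R is odd) = 17/25.
Σ over the event: 5·1/5 + 7·3/25 + 9·1/5 + 11·4/25 = 27/5.
E[R | R is odd] = (27/5) / (17/25) = 135/17.

135/17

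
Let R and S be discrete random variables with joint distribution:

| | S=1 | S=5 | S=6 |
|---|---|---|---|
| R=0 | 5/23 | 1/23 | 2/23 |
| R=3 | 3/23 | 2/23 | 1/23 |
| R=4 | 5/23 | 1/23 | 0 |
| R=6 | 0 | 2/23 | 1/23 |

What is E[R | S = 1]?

29/13

P(S = 1) = 13/23.
Summing R·P(R=x,S=y) over the conditioning event gives 29/23.
E[R | S = 1] = (29/23) / (13/23) = 29/13.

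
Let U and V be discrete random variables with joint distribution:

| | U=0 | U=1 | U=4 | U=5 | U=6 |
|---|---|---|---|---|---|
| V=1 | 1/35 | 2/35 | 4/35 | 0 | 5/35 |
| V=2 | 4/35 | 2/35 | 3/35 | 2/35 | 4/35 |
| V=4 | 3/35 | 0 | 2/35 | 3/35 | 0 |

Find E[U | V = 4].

23/8

P(V = 4) = 8/35.
Σ U·P over the event = 0·(3/35) + 4·(2/35) + 5·(3/35) = 23/35.
E[U | V = 4] = (23/35) / (8/35) = 23/8.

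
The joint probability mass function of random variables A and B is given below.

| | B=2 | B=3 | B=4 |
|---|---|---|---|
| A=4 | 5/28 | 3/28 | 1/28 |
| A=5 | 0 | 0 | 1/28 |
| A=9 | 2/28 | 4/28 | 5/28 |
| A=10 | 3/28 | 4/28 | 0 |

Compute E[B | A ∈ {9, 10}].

3

P(A ∈ {9, 10}) = 9/14.
Σ B·P over the event = 2·(2/28) + 3·(4/28) + 4·(5/28) + 2·(3/28) + 3·(4/28) = 27/14.
E[B | A ∈ {9, 10}] = (27/14) / (9/14) = 3.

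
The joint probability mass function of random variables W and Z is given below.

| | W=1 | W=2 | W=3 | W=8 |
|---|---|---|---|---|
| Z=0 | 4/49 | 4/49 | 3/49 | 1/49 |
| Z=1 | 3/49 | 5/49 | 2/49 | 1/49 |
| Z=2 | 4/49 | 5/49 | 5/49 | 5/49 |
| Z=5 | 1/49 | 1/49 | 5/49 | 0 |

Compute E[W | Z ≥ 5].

18/7

P(Z ≥ 5) = 1/7.
Σ W·P over the event = 1·(1/49) + 2·(1/49) + 3·(5/49) = 18/49.
E[W | Z ≥ 5] = (18/49) / (1/7) = 18/7.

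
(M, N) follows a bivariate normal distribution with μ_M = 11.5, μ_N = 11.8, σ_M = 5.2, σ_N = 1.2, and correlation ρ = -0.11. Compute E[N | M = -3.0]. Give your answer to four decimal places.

12.1681

For a bivariate normal, E[N | M=x] = μ_N + ρ·(σ_N/σ_M)·(x − μ_M).
E[N | M=-3.0] = 11.8 + (-0.11)·(1.2/5.2)·(-3.0 − (11.5)) = 11.8 + (-0.025385)·(-14.5) = 12.1681.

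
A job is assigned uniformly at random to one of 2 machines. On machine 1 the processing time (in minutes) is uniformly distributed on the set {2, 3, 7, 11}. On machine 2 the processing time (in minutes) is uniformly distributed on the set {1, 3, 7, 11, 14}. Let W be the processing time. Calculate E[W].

259/40

E[W | machine 1] = (2+3+7+11)/4 = 23/4.
E[W | machine 2] = (1+3+7+11+14)/5 = 36/5.
E[W] = (1/2)·(23/4) + (1/2)·(36/5) = 259/40.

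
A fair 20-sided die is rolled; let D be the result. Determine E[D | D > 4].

25/2

P(D > 4) = 4/5.
E[D | D > 4] = (10) / (4/5) = 25/2.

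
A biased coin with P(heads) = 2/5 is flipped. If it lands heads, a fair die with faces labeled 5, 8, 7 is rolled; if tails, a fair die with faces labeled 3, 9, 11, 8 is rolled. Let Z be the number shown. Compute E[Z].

E[Z | heads] = (5+8+7)/3 = 20/3.
E[Z | tails] = (3+9+11+8)/4 = 31/4.
By the law of total expectation,
E[Z] = (2/5)·(20/3) + (3/5)·(31/4) = 439/60.

439/60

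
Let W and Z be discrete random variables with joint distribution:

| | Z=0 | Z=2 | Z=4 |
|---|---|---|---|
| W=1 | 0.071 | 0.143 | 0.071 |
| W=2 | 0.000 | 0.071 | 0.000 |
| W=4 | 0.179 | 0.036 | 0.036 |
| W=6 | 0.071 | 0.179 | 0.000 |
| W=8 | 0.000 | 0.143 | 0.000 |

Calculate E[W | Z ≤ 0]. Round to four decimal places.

3.7788

P(Z ≤ 0) = 0.321.
Σ W·P over the event = 1·(0.071) + 4·(0.179) + 6·(0.071) = 1.213.
E[W | Z ≤ 0] = (1.213) / (0.321) = 3.7788.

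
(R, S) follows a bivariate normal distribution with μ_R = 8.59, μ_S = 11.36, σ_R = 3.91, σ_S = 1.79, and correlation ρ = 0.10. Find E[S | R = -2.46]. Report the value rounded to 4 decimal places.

10.8541

The regression of S on R has slope ρ·σ_S/σ_R and passes through (μ_R, μ_S).
E[S | R=-2.46] = 11.36 + (0.10)·(1.79/3.91)·(-2.46 − (8.59)) = 11.36 + (0.04578)·(-11.05) = 10.8541.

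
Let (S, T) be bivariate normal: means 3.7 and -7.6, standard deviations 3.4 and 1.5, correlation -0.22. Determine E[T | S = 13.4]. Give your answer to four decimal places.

-8.5415

E[T | S=x] = μ_T + ρ(σ_T/σ_S)(x − μ_S) for jointly normal variables.
E[T | S=13.4] = -7.6 + (-0.22)·(1.5/3.4)·(13.4 − (3.7)) = -7.6 + (-0.097059)·(9.7) = -8.5415.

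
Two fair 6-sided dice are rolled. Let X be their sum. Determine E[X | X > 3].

244/33

P(X > 3) = 11/12.
E[X | X > 3] = (61/9) / (11/12) = 244/33.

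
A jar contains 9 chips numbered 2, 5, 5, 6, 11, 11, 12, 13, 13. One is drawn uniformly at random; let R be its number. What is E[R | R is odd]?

P(R is odd) = 2/3.
Σ over the event: 5·2/9 + 11·2/9 + 13·2/9 = 58/9.
E[R | R is odd] = (58/9) / (2/3) = 29/3.

29/3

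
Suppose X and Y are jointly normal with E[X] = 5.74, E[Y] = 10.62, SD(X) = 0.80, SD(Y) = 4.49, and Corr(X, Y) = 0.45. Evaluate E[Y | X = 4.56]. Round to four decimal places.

7.6398

For a bivariate normal, E[Y | X=x] = μ_Y + ρ·(σ_Y/σ_X)·(x − μ_X).
E[Y | X=4.56] = 10.62 + (0.45)·(4.49/0.80)·(4.56 − (5.74)) = 10.62 + (2.5256)·(-1.18) = 7.6398.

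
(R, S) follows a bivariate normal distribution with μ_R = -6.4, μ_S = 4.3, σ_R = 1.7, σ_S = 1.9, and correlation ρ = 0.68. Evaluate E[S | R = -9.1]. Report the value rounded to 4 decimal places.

For a bivariate normal, E[S | R=x] = μ_S + ρ·(σ_S/σ_R)·(x − μ_R).
E[S | R=-9.1] = 4.3 + (0.68)·(1.9/1.7)·(-9.1 − (-6.4)) = 4.3 + (0.76)·(-2.7) = 2.2480.

2.2480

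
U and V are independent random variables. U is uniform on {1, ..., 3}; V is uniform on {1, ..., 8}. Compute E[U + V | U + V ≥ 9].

Outcomes with U + V ≥ 9: (1,8), (2,7), (2,8), (3,6), (3,7), (3,8), each with probability 1/24.
E[U + V | U + V ≥ 9] = (9 + 9 + 10 + 9 + 10 + 11) / 6 = 29/3.

29/3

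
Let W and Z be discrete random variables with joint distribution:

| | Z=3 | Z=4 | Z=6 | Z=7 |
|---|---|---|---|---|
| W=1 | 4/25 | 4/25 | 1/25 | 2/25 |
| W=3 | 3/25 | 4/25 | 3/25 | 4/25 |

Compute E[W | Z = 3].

P(Z = 3) = 7/25.
Σ W·P over the event = 1·(4/25) + 3·(3/25) = 13/25.
E[W | Z = 3] = (13/25) / (7/25) = 13/7.

13/7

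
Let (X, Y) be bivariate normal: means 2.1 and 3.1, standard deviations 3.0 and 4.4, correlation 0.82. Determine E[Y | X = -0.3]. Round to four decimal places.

0.2136

For a bivariate normal, E[Y | X=x] = μ_Y + ρ·(σ_Y/σ_X)·(x − μ_X).
E[Y | X=-0.3] = 3.1 + (0.82)·(4.4/3.0)·(-0.3 − (2.1)) = 3.1 + (1.20267)·(-2.4) = 0.2136.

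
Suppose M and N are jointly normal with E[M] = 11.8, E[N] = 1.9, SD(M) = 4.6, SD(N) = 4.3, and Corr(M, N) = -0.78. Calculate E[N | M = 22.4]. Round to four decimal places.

-5.8288

The regression of N on M has slope ρ·σ_N/σ_M and passes through (μ_M, μ_N).
E[N | M=22.4] = 1.9 + (-0.78)·(4.3/4.6)·(22.4 − (11.8)) = 1.9 + (-0.72913)·(10.6) = -5.8288.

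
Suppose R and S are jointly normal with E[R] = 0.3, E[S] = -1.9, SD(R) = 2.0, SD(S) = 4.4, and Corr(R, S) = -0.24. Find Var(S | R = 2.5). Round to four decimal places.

18.2449

Var(S | R=x) = (1 − ρ²)·σ_S².
Var(S | R=2.5) = (4.4)²·(1 − (-0.24)²) = 19.36·0.9424 = 18.2449.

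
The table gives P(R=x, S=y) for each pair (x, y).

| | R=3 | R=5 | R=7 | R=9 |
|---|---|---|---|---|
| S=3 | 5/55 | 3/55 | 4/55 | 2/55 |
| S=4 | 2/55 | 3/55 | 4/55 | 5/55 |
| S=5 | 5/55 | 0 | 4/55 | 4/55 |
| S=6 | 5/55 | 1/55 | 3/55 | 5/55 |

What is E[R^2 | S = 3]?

P(S = 3) = 14/55.
Summing R^2·P(R=x,S=y) over the conditioning event gives 478/55.
E[R^2 | S = 3] = (478/55) / (14/55) = 239/7.

239/7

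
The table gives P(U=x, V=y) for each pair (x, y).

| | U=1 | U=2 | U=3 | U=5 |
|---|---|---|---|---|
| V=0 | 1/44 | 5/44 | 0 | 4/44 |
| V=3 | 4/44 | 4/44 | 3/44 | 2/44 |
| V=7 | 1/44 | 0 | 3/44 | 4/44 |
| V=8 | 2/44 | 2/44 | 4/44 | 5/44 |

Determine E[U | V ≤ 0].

P(V ≤ 0) = 5/22.
Summing U·P(U=x,V=y) over the conditioning event gives 31/44.
E[U | V ≤ 0] = (31/44) / (5/22) = 31/10.

31/10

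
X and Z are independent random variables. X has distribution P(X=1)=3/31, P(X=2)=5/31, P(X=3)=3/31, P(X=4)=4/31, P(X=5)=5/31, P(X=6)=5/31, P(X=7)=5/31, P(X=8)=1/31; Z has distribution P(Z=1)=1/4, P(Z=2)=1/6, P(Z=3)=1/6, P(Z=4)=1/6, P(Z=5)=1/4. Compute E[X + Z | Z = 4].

260/31

P(Z = 4) = 1/6.
Summing (X+Z)·P(x,y) over outcomes with Z = 4 gives 130/93.
E[X + Z | Z = 4] = (130/93) / (1/6) = 260/31.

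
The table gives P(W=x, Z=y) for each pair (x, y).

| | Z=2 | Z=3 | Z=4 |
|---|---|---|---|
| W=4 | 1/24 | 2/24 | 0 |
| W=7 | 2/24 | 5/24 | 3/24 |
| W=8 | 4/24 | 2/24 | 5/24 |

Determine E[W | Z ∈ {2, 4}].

37/5

P(Z ∈ {2, 4}) = 5/8.
Summing W·P(W=x,Z=y) over the conditioning event gives 37/8.
E[W | Z ∈ {2, 4}] = (37/8) / (5/8) = 37/5.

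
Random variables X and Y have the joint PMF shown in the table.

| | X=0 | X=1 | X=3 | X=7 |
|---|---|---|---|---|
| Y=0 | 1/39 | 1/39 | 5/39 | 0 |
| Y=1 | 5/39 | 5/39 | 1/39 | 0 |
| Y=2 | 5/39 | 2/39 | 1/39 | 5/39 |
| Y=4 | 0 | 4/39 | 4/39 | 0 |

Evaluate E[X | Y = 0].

P(Y = 0) = 7/39.
Summing X·P(X=x,Y=y) over the conditioning event gives 16/39.
E[X | Y = 0] = (16/39) / (7/39) = 16/7.

16/7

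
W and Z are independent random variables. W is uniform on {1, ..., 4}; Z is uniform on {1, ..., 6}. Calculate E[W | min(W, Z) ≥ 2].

P(min(W, Z) ≥ 2) = 5/8.
Summing W·P(x,y) over outcomes with min(W, Z) ≥ 2 gives 15/8.
E[W | min(W, Z) ≥ 2] = (15/8) / (5/8) = 3.

3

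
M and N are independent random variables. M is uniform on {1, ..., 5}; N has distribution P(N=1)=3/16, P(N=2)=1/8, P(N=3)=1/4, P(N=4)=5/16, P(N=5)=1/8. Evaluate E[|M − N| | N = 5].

2

P(N = 5) = 1/8.
Summing |M−N|·P(x,y) over outcomes with N = 5 gives 1/4.
E[|M − N| | N = 5] = (1/4) / (1/8) = 2.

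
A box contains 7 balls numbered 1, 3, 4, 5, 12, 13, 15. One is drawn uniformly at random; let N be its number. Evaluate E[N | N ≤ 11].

P(N ≤ 11) = 4/7.
Σ over the event: 1·1/7 + 3·1/7 + 4·1/7 + 5·1/7 = 13/7.
E[N | N ≤ 11] = (13/7) / (4/7) = 13/4.

13/4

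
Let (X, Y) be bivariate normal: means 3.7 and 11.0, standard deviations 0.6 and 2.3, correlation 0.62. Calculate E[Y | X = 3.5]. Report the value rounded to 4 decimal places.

10.5247

For a bivariate normal, E[Y | X=x] = μ_Y + ρ·(σ_Y/σ_X)·(x − μ_X).
E[Y | X=3.5] = 11.0 + (0.62)·(2.3/0.6)·(3.5 − (3.7)) = 11.0 + (2.3767)·(-0.2) = 10.5247.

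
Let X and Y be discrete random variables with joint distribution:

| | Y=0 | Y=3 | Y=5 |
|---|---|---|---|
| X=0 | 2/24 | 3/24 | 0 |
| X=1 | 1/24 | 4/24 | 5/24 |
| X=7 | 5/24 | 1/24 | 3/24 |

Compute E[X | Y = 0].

P(Y = 0) = 1/3.
Σ X·P over the event = 0·(2/24) + 1·(1/24) + 7·(5/24) = 3/2.
E[X | Y = 0] = (3/2) / (1/3) = 9/2.

9/2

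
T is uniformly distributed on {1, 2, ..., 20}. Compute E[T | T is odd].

Given T is odd, T is equally likely to be any of {1, 3, 5, 7, 9, 11, 13, 15, 17, 19}.
E[T | T is odd] = (1 + 3 + 5 + 7 + 9 + 11 + 13 + 15 + 17 + 19) / 10 = 10.

10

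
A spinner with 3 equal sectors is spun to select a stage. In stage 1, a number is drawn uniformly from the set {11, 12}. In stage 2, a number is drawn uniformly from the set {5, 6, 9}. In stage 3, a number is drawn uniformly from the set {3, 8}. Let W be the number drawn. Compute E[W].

E[W | stage 1] = (11+12)/2 = 23/2.
E[W | stage 2] = (5+6+9)/3 = 20/3.
E[W | stage 3] = (3+8)/2 = 11/2.
By the law of total expectation,
E[W] = (1/3)·(23/2) + (1/3)·(20/3) + (1/3)·(11/2) = 71/9.

71/9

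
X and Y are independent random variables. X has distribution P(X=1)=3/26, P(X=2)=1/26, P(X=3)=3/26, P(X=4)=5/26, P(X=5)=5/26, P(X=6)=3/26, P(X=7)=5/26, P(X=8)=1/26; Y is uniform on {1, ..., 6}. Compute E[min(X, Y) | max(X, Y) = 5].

P(max(X, Y) = 5) = 37/156.
Summing min(X,Y)·P(x,y) over outcomes with max(X, Y) = 5 gives 109/156.
E[min(X, Y) | max(X, Y) = 5] = (109/156) / (37/156) = 109/37.

109/37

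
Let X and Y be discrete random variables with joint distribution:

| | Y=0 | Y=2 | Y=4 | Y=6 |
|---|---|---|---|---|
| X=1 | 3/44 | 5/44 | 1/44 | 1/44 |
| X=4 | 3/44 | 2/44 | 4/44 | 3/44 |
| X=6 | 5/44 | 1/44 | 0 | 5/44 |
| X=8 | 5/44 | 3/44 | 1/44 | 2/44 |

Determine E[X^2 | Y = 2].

265/11

P(Y = 2) = 1/4.
Σ X^2·P over the event = 1·(5/44) + 16·(2/44) + 36·(1/44) + 64·(3/44) = 265/44.
E[X^2 | Y = 2] = (265/44) / (1/4) = 265/11.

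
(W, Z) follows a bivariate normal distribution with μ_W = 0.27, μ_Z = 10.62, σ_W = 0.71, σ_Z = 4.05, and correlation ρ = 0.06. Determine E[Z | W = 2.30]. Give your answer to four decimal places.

11.3148

E[Z | W=x] = μ_Z + ρ(σ_Z/σ_W)(x − μ_W) for jointly normal variables.
E[Z | W=2.30] = 10.62 + (0.06)·(4.05/0.71)·(2.30 − (0.27)) = 10.62 + (0.34225)·(2.03) = 11.3148.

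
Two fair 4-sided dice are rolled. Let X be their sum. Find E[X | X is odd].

P(X is odd) = 1/2.
Σ over the event: 3·1/8 + 5·1/4 + 7·1/8 = 5/2.
E[X | X is odd] = (5/2) / (1/2) = 5.

5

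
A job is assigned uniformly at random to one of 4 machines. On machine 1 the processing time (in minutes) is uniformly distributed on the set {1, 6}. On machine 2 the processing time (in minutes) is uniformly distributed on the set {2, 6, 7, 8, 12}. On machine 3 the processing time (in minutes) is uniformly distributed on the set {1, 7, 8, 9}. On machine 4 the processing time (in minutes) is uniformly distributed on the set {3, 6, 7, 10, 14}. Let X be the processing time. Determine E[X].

99/16

E[X | machine 1] = (1+6)/2 = 7/2.
E[X | machine 2] = (2+6+7+8+12)/5 = 7.
E[X | machine 3] = (1+7+8+9)/4 = 25/4.
E[X | machine 4] = (3+6+7+10+14)/5 = 8.
By the law of total expectation,
E[X] = (1/4)·(7/2) + (1/4)·(7) + (1/4)·(25/4) + (1/4)·(8) = 99/16.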